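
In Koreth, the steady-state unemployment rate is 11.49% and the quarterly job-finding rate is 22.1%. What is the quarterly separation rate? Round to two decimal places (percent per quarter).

From u* = s/(s+f): s = u·f/(1−u).
s = 0.1149 × 22.1 / (1 − 0.1149) = 2.5393 / 0.8851 ≈ 2.87% per quarter.

Separation rate ≈ 2.87% per quarter.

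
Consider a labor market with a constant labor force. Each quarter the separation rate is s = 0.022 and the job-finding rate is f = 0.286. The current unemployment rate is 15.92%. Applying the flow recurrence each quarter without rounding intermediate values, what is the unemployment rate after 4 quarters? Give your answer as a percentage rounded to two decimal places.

With a fixed labor force, u_{t+1} = u_t + s·(1−u_t) − f·u_t = u_t·(1−s−f) + s.
Here 1−s−f = 0.692 and s = 0.022.
u_1 = 0.159200 × 0.692 + 0.022 = 0.132166.
u_2 = 0.132166 × 0.692 + 0.022 = 0.113459.
u_3 = 0.113459 × 0.692 + 0.022 = 0.100514.
u_4 = 0.100514 × 0.692 + 0.022 = 0.091556.

Unemployment rate after four quarters ≈ 9.16%.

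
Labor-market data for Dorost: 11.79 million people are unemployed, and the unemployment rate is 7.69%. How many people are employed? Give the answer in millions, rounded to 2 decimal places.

Labor force = U / u = 11.79 / 0.0769 ≈ 153.32 million.
Employed = labor force − unemployed = 153.32 − 11.79 = 141.53 million.

About 141.53 million are employed.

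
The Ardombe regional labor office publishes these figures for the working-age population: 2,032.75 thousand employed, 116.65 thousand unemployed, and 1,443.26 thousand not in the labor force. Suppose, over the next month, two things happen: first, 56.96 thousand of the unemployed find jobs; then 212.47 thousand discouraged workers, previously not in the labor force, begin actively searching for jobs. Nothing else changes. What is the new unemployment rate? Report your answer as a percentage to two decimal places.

Initially, labor force = 2,032.75 + 116.65 = 2,149.40 thousand, so u = 116.65/2,149.40 = 5.43%.
After the first change, unemployed falls and employed rises by 56.96; labor force unchanged → E = 2,089.71, U = 59.69, labor force = 2,149.40 thousand.
After the second change, unemployed and labor force both rise by 212.47 → E = 2,089.71, U = 272.16, labor force = 2,361.87 thousand.
New unemployment rate = 272.16 / 2,361.87 = 11.52%.

New unemployment rate ≈ 11.52%.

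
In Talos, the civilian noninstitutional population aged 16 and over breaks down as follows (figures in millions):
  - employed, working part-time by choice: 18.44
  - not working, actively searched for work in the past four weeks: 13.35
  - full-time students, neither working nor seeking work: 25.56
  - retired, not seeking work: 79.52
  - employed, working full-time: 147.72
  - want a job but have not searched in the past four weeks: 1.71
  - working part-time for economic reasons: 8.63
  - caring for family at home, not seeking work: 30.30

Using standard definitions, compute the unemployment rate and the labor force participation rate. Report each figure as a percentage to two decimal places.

Employed = 18.44 + 147.72 + 8.63 = 174.79 million (anyone who worked, including part-time for economic reasons, counts as employed).
Unemployed = 13.35 million.
Labor force = 174.79 + 13.35 = 188.14 million.
Not in labor force = 25.56 + 79.52 + 1.71 + 30.30 = 137.09 million (those not working and not actively searching are outside the labor force — including those who want a job but have given up searching).
Civilian working-age population = 188.14 + 137.09 = 325.23 million.
Unemployment rate = 13.35 / 188.14 = 7.10%.
Labor force participation rate = 188.14 / 325.23 = 57.85%.

Unemployment rate ≈ 7.10%; labor force participation rate ≈ 57.85%.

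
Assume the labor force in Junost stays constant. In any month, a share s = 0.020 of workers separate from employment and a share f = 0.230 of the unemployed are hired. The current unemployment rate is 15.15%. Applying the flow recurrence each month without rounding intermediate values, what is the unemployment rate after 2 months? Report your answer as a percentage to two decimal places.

With a fixed labor force, u_{t+1} = u_t + s·(1−u_t) − f·u_t = u_t·(1−s−f) + s.
Here 1−s−f = 0.750 and s = 0.020.
u_1 = 0.151500 × 0.750 + 0.020 = 0.133625.
u_2 = 0.133625 × 0.750 + 0.020 = 0.120219.

Unemployment rate after two months ≈ 12.02%.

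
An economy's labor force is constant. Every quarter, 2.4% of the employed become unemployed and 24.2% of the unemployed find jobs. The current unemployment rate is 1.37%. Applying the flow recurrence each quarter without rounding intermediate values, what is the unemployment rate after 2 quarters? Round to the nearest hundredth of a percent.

Unemployment rate after two quarters ≈ 4.90%.

With a fixed labor force, u_{t+1} = u_t + s·(1−u_t) − f·u_t = u_t·(1−s−f) + s.
Here 1−s−f = 0.734 and s = 0.024.
u_1 = 0.013700 × 0.734 + 0.024 = 0.034056.
u_2 = 0.034056 × 0.734 + 0.024 = 0.048997.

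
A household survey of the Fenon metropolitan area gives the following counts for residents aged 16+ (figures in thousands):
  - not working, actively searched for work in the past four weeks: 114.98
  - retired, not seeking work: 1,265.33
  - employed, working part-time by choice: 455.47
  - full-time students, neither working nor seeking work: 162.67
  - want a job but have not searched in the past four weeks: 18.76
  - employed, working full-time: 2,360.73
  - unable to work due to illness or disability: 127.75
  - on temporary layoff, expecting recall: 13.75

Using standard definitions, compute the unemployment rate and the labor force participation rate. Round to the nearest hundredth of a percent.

Unemployment rate ≈ 4.37%; labor force participation rate ≈ 65.16%.

Employed = 455.47 + 2,360.73 = 2,816.20 thousand.
Unemployed = 114.98 + 13.75 = 128.73 thousand (jobless and actively searching, or on temporary layoff).
Labor force = 2,816.20 + 128.73 = 2,944.93 thousand.
Not in labor force = 1,265.33 + 162.67 + 18.76 + 127.75 = 1,574.51 thousand (those not working and not actively searching are outside the labor force — including those who want a job but have given up searching).
Civilian working-age population = 2,944.93 + 1,574.51 = 4,519.44 thousand.
Unemployment rate = 128.73 / 2,944.93 = 4.37%.
Labor force participation rate = 2,944.93 / 4,519.44 = 65.16%.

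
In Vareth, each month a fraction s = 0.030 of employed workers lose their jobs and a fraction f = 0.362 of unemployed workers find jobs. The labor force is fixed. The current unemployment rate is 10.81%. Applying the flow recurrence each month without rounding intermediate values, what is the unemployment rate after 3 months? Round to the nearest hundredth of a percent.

Unemployment rate after three months ≈ 8.36%.

With a fixed labor force, u_{t+1} = u_t + s·(1−u_t) − f·u_t = u_t·(1−s−f) + s.
Here 1−s−f = 0.608 and s = 0.030.
u_1 = 0.108100 × 0.608 + 0.030 = 0.095725.
u_2 = 0.095725 × 0.608 + 0.030 = 0.088201.
u_3 = 0.088201 × 0.608 + 0.030 = 0.083626.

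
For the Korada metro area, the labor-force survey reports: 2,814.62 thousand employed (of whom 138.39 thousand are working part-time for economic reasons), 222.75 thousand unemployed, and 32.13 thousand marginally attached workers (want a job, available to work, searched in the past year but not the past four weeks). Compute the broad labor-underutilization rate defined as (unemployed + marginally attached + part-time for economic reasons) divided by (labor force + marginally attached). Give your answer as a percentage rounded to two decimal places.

Labor force = 2,814.62 + 222.75 = 3,037.37 thousand.
Numerator = 222.75 + 32.13 + 138.39 = 393.27 thousand.
Denominator = 3,037.37 + 32.13 = 3,069.50 thousand.
Broad rate = 393.27 / 3,069.50 = 12.81%.

Broad underutilization rate ≈ 12.81%.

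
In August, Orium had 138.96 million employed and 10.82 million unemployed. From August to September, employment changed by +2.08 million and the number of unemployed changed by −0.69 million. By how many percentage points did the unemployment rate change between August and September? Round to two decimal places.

The unemployment rate changed by −0.52 percentage points.

August: labor force = 138.96 + 10.82 = 149.78; u = 10.82/149.78 = 7.22%.
September: labor force = 141.04 + 10.13 = 151.17; u = 10.13/151.17 = 6.70%.
Change = 6.70% − 7.22% = −0.52 pp.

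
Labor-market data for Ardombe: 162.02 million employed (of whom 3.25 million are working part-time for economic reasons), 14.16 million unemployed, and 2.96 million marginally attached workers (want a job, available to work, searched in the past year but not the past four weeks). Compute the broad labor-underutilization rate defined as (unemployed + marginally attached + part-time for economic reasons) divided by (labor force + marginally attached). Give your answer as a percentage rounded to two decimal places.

Broad underutilization rate ≈ 11.37%.

Labor force = 162.02 + 14.16 = 176.18 million.
Numerator = 14.16 + 2.96 + 3.25 = 20.37 million.
Denominator = 176.18 + 2.96 = 179.14 million.
Broad rate = 20.37 / 179.14 = 11.37%.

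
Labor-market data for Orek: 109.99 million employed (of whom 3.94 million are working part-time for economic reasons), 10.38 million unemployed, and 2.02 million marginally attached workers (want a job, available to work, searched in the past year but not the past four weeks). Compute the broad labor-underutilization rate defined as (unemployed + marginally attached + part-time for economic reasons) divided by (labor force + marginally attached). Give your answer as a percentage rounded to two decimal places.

Labor force = 109.99 + 10.38 = 120.37 million.
Numerator = 10.38 + 2.02 + 3.94 = 16.34 million.
Denominator = 120.37 + 2.02 = 122.39 million.
Broad rate = 16.34 / 122.39 = 13.35%.

Broad underutilization rate ≈ 13.35%.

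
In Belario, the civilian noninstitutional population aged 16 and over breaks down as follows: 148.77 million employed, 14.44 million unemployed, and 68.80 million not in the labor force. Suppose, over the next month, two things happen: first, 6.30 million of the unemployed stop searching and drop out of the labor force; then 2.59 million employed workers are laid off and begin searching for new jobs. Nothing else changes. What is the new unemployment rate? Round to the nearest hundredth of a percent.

New unemployment rate ≈ 6.84%.

Initially, labor force = 148.77 + 14.44 = 163.21 million, so u = 14.44/163.21 = 8.85%.
After the first change, unemployed and labor force both fall by 6.30 → E = 148.77, U = 8.14, labor force = 156.91 million.
After the second change, employed falls and unemployed rises by 2.59; labor force unchanged → E = 146.18, U = 10.73, labor force = 156.91 million.
New unemployment rate = 10.73 / 156.91 = 6.84%.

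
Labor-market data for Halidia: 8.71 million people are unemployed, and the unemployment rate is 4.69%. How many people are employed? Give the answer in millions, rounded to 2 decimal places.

Labor force = U / u = 8.71 / 0.0469 ≈ 185.71 million.
Employed = labor force − unemployed = 185.71 − 8.71 = 177.00 million.

About 177.00 million are employed.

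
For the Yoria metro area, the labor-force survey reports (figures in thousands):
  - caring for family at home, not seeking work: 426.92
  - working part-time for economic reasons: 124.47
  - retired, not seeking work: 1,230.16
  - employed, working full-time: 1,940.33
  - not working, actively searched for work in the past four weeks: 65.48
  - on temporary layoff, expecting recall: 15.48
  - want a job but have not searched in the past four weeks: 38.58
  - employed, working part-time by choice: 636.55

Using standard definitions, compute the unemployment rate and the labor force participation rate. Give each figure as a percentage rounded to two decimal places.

Unemployment rate ≈ 2.91%; labor force participation rate ≈ 62.13%.

Employed = 124.47 + 1,940.33 + 636.55 = 2,701.35 thousand (anyone who worked, including part-time for economic reasons, counts as employed).
Unemployed = 65.48 + 15.48 = 80.96 thousand (jobless and actively searching, or on temporary layoff).
Labor force = 2,701.35 + 80.96 = 2,782.31 thousand.
Not in labor force = 426.92 + 1,230.16 + 38.58 = 1,695.66 thousand (those not working and not actively searching are outside the labor force — including those who want a job but have given up searching).
Civilian working-age population = 2,782.31 + 1,695.66 = 4,477.97 thousand.
Unemployment rate = 80.96 / 2,782.31 = 2.91%.
Labor force participation rate = 2,782.31 / 4,477.97 = 62.13%.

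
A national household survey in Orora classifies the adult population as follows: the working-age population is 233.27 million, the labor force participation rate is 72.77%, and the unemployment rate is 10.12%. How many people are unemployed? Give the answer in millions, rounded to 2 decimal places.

Labor force = 0.7277 × 233.27 = 169.75 million.
Unemployed = 0.1012 × 169.75 ≈ 17.18 million.

About 17.18 million are unemployed.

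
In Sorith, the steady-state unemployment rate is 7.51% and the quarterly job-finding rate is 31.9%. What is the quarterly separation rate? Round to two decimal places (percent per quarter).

From u* = s/(s+f): s = u·f/(1−u).
s = 0.0751 × 31.9 / (1 − 0.0751) = 2.3957 / 0.9249 ≈ 2.59% per quarter.

Separation rate ≈ 2.59% per quarter.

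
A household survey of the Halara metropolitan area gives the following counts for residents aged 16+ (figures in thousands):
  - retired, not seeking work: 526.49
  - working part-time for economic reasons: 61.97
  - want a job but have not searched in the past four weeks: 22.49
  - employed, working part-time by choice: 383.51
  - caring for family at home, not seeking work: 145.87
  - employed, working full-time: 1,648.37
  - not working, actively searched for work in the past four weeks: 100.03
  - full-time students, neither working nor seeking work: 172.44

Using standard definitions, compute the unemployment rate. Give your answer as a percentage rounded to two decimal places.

Employed = 61.97 + 383.51 + 1,648.37 = 2,093.85 thousand (anyone who worked, including part-time for economic reasons, counts as employed).
Unemployed = 100.03 thousand.
Labor force = 2,093.85 + 100.03 = 2,193.88 thousand.
Unemployment rate = 100.03 / 2,193.88 = 4.56%.

Unemployment rate ≈ 4.56%.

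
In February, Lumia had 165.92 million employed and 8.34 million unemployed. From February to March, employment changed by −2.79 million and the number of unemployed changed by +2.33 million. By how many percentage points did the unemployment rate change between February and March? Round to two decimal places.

February: labor force = 165.92 + 8.34 = 174.26; u = 8.34/174.26 = 4.79%.
March: labor force = 163.13 + 10.67 = 173.80; u = 10.67/173.80 = 6.14%.
Change = 6.14% − 4.79% = +1.35 pp.

The unemployment rate changed by +1.35 percentage points.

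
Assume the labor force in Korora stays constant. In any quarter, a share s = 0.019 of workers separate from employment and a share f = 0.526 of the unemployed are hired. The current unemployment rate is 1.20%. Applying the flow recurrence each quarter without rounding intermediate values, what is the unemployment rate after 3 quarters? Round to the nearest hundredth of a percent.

Unemployment rate after three quarters ≈ 3.27%.

With a fixed labor force, u_{t+1} = u_t + s·(1−u_t) − f·u_t = u_t·(1−s−f) + s.
Here 1−s−f = 0.455 and s = 0.019.
u_1 = 0.012000 × 0.455 + 0.019 = 0.024460.
u_2 = 0.024460 × 0.455 + 0.019 = 0.030129.
u_3 = 0.030129 × 0.455 + 0.019 = 0.032709.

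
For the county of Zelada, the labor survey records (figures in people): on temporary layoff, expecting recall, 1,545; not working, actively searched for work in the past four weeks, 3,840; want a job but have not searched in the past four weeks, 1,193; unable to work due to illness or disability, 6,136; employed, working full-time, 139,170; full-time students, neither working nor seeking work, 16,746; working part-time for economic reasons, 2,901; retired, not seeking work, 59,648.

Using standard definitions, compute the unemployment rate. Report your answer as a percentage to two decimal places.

Employed = 139,170 + 2,901 = 142,071 (anyone who worked, including part-time for economic reasons, counts as employed).
Unemployed = 1,545 + 3,840 = 5,385 (jobless and actively searching, or on temporary layoff).
Labor force = 142,071 + 5,385 = 147,456.
Unemployment rate = 5,385 / 147,456 = 3.65%.

Unemployment rate ≈ 3.65%.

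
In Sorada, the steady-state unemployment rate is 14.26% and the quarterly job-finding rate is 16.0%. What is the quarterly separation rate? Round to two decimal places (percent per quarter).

Separation rate ≈ 2.66% per quarter.

From u* = s/(s+f): s = u·f/(1−u).
s = 0.1426 × 16.0 / (1 − 0.1426) = 2.2816 / 0.8574 ≈ 2.66% per quarter.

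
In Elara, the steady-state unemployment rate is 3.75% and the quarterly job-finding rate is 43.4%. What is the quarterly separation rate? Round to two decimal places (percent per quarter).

Separation rate ≈ 1.69% per quarter.

From u* = s/(s+f): s = u·f/(1−u).
s = 0.0375 × 43.4 / (1 − 0.0375) = 1.6275 / 0.9625 ≈ 1.69% per quarter.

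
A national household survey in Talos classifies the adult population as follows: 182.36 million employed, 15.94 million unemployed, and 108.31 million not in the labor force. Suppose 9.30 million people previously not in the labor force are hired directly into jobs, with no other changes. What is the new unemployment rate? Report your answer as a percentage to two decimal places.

Initially, labor force = 182.36 + 15.94 = 198.30 million, so u = 15.94/198.30 = 8.04%.
After the change, employed and labor force both rise by 9.30; unemployed unchanged → E = 191.66, U = 15.94, labor force = 207.60 million.
New unemployment rate = 15.94 / 207.60 = 7.68%.

New unemployment rate ≈ 7.68%.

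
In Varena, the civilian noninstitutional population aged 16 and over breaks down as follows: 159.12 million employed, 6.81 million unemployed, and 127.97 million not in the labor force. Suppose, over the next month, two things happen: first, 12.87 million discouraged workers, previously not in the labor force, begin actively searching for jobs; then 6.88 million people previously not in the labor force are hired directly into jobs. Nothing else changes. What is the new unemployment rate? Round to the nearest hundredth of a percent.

Initially, labor force = 159.12 + 6.81 = 165.93 million, so u = 6.81/165.93 = 4.10%.
After the first change, unemployed and labor force both rise by 12.87 → E = 159.12, U = 19.68, labor force = 178.80 million.
After the second change, employed and labor force both rise by 6.88; unemployed unchanged → E = 166.00, U = 19.68, labor force = 185.68 million.
New unemployment rate = 19.68 / 185.68 = 10.60%.

New unemployment rate ≈ 10.60%.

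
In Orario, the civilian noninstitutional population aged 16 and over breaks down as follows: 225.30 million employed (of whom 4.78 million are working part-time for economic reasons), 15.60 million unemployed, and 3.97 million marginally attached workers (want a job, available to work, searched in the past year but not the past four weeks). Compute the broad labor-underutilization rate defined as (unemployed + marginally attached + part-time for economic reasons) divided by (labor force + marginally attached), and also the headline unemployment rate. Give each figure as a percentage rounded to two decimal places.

Labor force = 225.30 + 15.60 = 240.90 million.
Numerator = 15.60 + 3.97 + 4.78 = 24.35 million.
Denominator = 240.90 + 3.97 = 244.87 million.
Broad rate = 24.35 / 244.87 = 9.94%.
Headline unemployment rate = 15.60 / 240.90 = 6.48%.

Broad underutilization rate ≈ 9.94%; headline unemployment rate ≈ 6.48%.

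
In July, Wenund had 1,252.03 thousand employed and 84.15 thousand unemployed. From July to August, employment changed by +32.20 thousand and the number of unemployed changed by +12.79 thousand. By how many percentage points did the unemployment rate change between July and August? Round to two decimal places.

The unemployment rate changed by +0.72 percentage points.

July: labor force = 1,252.03 + 84.15 = 1,336.18; u = 84.15/1,336.18 = 6.30%.
August: labor force = 1,284.23 + 96.94 = 1,381.17; u = 96.94/1,381.17 = 7.02%.
Change = 7.02% − 6.30% = +0.72 pp.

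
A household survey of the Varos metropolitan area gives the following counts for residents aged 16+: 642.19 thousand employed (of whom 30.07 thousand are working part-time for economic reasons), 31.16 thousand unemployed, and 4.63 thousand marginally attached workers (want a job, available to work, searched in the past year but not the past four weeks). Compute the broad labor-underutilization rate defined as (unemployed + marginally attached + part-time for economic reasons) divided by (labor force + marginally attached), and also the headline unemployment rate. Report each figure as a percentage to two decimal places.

Broad underutilization rate ≈ 9.71%; headline unemployment rate ≈ 4.63%.

Labor force = 642.19 + 31.16 = 673.35 thousand.
Numerator = 31.16 + 4.63 + 30.07 = 65.86 thousand.
Denominator = 673.35 + 4.63 = 677.98 thousand.
Broad rate = 65.86 / 677.98 = 9.71%.
Headline unemployment rate = 31.16 / 673.35 = 4.63%.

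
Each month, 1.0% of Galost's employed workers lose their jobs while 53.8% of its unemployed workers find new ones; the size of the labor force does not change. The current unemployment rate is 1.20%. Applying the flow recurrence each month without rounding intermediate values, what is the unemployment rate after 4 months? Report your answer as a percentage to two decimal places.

Unemployment rate after four months ≈ 1.80%.

With a fixed labor force, u_{t+1} = u_t + s·(1−u_t) − f·u_t = u_t·(1−s−f) + s.
Here 1−s−f = 0.452 and s = 0.010.
u_1 = 0.012000 × 0.452 + 0.010 = 0.015424.
u_2 = 0.015424 × 0.452 + 0.010 = 0.016972.
u_3 = 0.016972 × 0.452 + 0.010 = 0.017671.
u_4 = 0.017671 × 0.452 + 0.010 = 0.017987.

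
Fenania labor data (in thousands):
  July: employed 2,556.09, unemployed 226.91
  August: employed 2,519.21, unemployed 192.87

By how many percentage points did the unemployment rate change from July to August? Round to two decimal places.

July: labor force = 2,556.09 + 226.91 = 2,783.00; u = 226.91/2,783.00 = 8.15%.
August: labor force = 2,519.21 + 192.87 = 2,712.08; u = 192.87/2,712.08 = 7.11%.
Change = 7.11% − 8.15% = −1.04 pp.

The unemployment rate changed by −1.04 percentage points.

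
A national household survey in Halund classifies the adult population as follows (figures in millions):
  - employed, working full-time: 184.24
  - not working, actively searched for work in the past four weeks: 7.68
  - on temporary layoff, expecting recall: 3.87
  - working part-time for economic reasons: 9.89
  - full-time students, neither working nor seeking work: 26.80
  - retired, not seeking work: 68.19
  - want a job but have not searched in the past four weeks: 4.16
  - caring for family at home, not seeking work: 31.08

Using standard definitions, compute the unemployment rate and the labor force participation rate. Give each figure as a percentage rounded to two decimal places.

Employed = 184.24 + 9.89 = 194.13 million (anyone who worked, including part-time for economic reasons, counts as employed).
Unemployed = 7.68 + 3.87 = 11.55 million (jobless and actively searching, or on temporary layoff).
Labor force = 194.13 + 11.55 = 205.68 million.
Not in labor force = 26.80 + 68.19 + 4.16 + 31.08 = 130.23 million (those not working and not actively searching are outside the labor force — including those who want a job but have given up searching).
Civilian working-age population = 205.68 + 130.23 = 335.91 million.
Unemployment rate = 11.55 / 205.68 = 5.62%.
Labor force participation rate = 205.68 / 335.91 = 61.23%.

Unemployment rate ≈ 5.62%; labor force participation rate ≈ 61.23%.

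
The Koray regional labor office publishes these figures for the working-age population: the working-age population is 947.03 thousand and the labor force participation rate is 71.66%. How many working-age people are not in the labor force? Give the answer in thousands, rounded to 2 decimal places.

Share not in the labor force = 1 − 0.7166 = 0.2834.
Not in labor force = 0.2834 × 947.03 ≈ 268.39 thousand.

About 268.39 thousand are not in the labor force.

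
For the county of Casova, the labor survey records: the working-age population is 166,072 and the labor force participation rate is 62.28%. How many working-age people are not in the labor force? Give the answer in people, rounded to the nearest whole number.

Share not in the labor force = 1 − 0.6228 = 0.3772.
Not in labor force = 0.3772 × 166,072 ≈ 62,642.

About 62,642 are not in the labor force.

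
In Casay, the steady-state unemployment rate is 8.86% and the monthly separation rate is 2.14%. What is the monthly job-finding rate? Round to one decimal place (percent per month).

Job-finding rate ≈ 22.0% per month.

From u* = s/(s+f): f = s·(1−u)/u.
f = 2.14 × (1 − 0.0886) / 0.0886 = 1.9504 / 0.0886 ≈ 22.0% per month.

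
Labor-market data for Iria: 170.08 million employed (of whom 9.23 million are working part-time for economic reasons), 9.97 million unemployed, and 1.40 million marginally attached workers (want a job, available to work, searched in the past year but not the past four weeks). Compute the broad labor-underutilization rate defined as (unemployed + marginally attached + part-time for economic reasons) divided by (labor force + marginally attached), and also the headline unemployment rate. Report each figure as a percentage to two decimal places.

Labor force = 170.08 + 9.97 = 180.05 million.
Numerator = 9.97 + 1.40 + 9.23 = 20.60 million.
Denominator = 180.05 + 1.40 = 181.45 million.
Broad rate = 20.60 / 181.45 = 11.35%.
Headline unemployment rate = 9.97 / 180.05 = 5.54%.

Broad underutilization rate ≈ 11.35%; headline unemployment rate ≈ 5.54%.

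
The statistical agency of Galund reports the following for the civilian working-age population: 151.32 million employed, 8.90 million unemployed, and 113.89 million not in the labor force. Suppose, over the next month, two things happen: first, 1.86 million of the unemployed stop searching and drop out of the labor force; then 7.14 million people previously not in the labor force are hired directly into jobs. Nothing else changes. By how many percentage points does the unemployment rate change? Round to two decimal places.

Initially, labor force = 151.32 + 8.90 = 160.22 million, so u = 8.90/160.22 = 5.55%.
After the first change, unemployed and labor force both fall by 1.86 → E = 151.32, U = 7.04, labor force = 158.36 million.
After the second change, employed and labor force both rise by 7.14; unemployed unchanged → E = 158.46, U = 7.04, labor force = 165.50 million.
New unemployment rate = 7.04 / 165.50 = 4.25%.
Change = 4.25% − 5.55% = −1.30 percentage points.

The unemployment rate changes by −1.30 percentage points.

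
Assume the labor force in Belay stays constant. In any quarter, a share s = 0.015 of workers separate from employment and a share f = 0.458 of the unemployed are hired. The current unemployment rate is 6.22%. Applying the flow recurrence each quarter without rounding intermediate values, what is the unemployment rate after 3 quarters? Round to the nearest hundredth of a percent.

With a fixed labor force, u_{t+1} = u_t + s·(1−u_t) − f·u_t = u_t·(1−s−f) + s.
Here 1−s−f = 0.527 and s = 0.015.
u_1 = 0.062200 × 0.527 + 0.015 = 0.047779.
u_2 = 0.047779 × 0.527 + 0.015 = 0.040180.
u_3 = 0.040180 × 0.527 + 0.015 = 0.036175.

Unemployment rate after three quarters ≈ 3.62%.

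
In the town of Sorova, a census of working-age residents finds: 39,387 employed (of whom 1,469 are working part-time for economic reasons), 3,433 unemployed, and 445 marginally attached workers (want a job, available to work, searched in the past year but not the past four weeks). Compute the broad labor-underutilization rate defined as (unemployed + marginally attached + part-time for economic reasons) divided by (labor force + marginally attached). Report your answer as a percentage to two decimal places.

Broad underutilization rate ≈ 12.36%.

Labor force = 39,387 + 3,433 = 42,820.
Numerator = 3,433 + 445 + 1,469 = 5,347.
Denominator = 42,820 + 445 = 43,265.
Broad rate = 5,347 / 43,265 = 12.36%.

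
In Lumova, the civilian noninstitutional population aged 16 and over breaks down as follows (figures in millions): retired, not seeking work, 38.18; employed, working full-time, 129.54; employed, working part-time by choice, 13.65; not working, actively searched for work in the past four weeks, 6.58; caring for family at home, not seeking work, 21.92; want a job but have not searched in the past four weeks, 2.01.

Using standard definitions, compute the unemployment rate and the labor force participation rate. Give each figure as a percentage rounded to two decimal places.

Unemployment rate ≈ 4.39%; labor force participation rate ≈ 70.69%.

Employed = 129.54 + 13.65 = 143.19 million.
Unemployed = 6.58 million.
Labor force = 143.19 + 6.58 = 149.77 million.
Not in labor force = 38.18 + 21.92 + 2.01 = 62.11 million (those not working and not actively searching are outside the labor force — including those who want a job but have given up searching).
Civilian working-age population = 149.77 + 62.11 = 211.88 million.
Unemployment rate = 6.58 / 149.77 = 4.39%.
Labor force participation rate = 149.77 / 211.88 = 70.69%.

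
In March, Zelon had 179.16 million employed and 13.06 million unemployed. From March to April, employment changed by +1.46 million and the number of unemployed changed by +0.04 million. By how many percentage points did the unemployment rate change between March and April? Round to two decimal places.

The unemployment rate changed by −0.03 percentage points.

March: labor force = 179.16 + 13.06 = 192.22; u = 13.06/192.22 = 6.79%.
April: labor force = 180.62 + 13.10 = 193.72; u = 13.10/193.72 = 6.76%.
Change = 6.76% − 6.79% = −0.03 pp.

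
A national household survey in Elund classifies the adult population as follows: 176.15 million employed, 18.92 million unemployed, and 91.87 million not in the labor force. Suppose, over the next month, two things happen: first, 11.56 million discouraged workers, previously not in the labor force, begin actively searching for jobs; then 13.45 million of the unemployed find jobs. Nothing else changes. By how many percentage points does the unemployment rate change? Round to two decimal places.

The unemployment rate changes by −1.46 percentage points.

Initially, labor force = 176.15 + 18.92 = 195.07 million, so u = 18.92/195.07 = 9.70%.
After the first change, unemployed and labor force both rise by 11.56 → E = 176.15, U = 30.48, labor force = 206.63 million.
After the second change, unemployed falls and employed rises by 13.45; labor force unchanged → E = 189.60, U = 17.03, labor force = 206.63 million.
New unemployment rate = 17.03 / 206.63 = 8.24%.
Change = 8.24% − 9.70% = −1.46 percentage points.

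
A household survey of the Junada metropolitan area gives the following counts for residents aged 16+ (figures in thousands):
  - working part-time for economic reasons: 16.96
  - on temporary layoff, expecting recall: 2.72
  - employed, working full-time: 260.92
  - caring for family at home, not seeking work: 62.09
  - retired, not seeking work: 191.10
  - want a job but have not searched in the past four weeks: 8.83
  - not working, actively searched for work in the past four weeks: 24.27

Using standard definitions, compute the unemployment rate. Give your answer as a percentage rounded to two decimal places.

Employed = 16.96 + 260.92 = 277.88 thousand (anyone who worked, including part-time for economic reasons, counts as employed).
Unemployed = 2.72 + 24.27 = 26.99 thousand (jobless and actively searching, or on temporary layoff).
Labor force = 277.88 + 26.99 = 304.87 thousand.
Unemployment rate = 26.99 / 304.87 = 8.85%.

Unemployment rate ≈ 8.85%.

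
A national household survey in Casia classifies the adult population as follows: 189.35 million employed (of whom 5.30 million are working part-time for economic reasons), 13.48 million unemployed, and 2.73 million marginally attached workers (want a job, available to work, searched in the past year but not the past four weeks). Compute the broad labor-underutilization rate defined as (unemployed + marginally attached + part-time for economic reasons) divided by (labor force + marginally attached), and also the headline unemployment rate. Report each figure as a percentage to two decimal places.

Broad underutilization rate ≈ 10.46%; headline unemployment rate ≈ 6.65%.

Labor force = 189.35 + 13.48 = 202.83 million.
Numerator = 13.48 + 2.73 + 5.30 = 21.51 million.
Denominator = 202.83 + 2.73 = 205.56 million.
Broad rate = 21.51 / 205.56 = 10.46%.
Headline unemployment rate = 13.48 / 202.83 = 6.65%.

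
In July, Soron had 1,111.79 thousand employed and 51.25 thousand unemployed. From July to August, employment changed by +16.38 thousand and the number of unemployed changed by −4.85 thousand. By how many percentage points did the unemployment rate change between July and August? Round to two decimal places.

July: labor force = 1,111.79 + 51.25 = 1,163.04; u = 51.25/1,163.04 = 4.41%.
August: labor force = 1,128.17 + 46.40 = 1,174.57; u = 46.40/1,174.57 = 3.95%.
Change = 3.95% − 4.41% = −0.46 pp.

The unemployment rate changed by −0.46 percentage points.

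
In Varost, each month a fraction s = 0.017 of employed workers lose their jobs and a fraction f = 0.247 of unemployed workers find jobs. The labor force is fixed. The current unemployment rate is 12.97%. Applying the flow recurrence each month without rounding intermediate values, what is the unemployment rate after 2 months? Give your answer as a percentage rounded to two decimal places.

With a fixed labor force, u_{t+1} = u_t + s·(1−u_t) − f·u_t = u_t·(1−s−f) + s.
Here 1−s−f = 0.736 and s = 0.017.
u_1 = 0.129700 × 0.736 + 0.017 = 0.112459.
u_2 = 0.112459 × 0.736 + 0.017 = 0.099770.

Unemployment rate after two months ≈ 9.98%.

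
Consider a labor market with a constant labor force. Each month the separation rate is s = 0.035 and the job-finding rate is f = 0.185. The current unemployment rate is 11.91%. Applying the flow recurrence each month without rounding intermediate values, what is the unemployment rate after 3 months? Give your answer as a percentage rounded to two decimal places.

Unemployment rate after three months ≈ 14.01%.

With a fixed labor force, u_{t+1} = u_t + s·(1−u_t) − f·u_t = u_t·(1−s−f) + s.
Here 1−s−f = 0.780 and s = 0.035.
u_1 = 0.119100 × 0.780 + 0.035 = 0.127898.
u_2 = 0.127898 × 0.780 + 0.035 = 0.134760.
u_3 = 0.134760 × 0.780 + 0.035 = 0.140113.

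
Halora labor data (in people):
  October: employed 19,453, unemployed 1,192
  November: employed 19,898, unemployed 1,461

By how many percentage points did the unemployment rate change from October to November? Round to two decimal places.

October: labor force = 19,453 + 1,192 = 20,645; u = 1,192/20,645 = 5.77%.
November: labor force = 19,898 + 1,461 = 21,359; u = 1,461/21,359 = 6.84%.
Change = 6.84% − 5.77% = +1.07 pp.

The unemployment rate changed by +1.07 percentage points.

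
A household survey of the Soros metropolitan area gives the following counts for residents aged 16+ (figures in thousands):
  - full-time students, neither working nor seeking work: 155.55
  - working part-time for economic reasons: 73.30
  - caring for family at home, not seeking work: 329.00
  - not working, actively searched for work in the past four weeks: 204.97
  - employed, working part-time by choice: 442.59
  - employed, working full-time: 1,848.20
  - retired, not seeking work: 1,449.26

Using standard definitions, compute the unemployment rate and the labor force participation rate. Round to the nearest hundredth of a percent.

Unemployment rate ≈ 7.98%; labor force participation rate ≈ 57.05%.

Employed = 73.30 + 442.59 + 1,848.20 = 2,364.09 thousand (anyone who worked, including part-time for economic reasons, counts as employed).
Unemployed = 204.97 thousand.
Labor force = 2,364.09 + 204.97 = 2,569.06 thousand.
Not in labor force = 155.55 + 329.00 + 1,449.26 = 1,933.81 thousand (those not working and not actively searching are outside the labor force).
Civilian working-age population = 2,569.06 + 1,933.81 = 4,502.87 thousand.
Unemployment rate = 204.97 / 2,569.06 = 7.98%.
Labor force participation rate = 2,569.06 / 4,502.87 = 57.05%.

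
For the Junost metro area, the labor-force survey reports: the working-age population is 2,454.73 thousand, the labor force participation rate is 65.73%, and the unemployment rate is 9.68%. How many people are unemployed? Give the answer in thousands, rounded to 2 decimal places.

Labor force = 0.6573 × 2,454.73 = 1,613.49 thousand.
Unemployed = 0.0968 × 1,613.49 ≈ 156.19 thousand.

About 156.19 thousand are unemployed.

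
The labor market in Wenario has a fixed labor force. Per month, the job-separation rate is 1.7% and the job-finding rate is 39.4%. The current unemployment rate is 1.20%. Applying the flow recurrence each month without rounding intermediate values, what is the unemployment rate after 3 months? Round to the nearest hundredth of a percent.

With a fixed labor force, u_{t+1} = u_t + s·(1−u_t) − f·u_t = u_t·(1−s−f) + s.
Here 1−s−f = 0.589 and s = 0.017.
u_1 = 0.012000 × 0.589 + 0.017 = 0.024068.
u_2 = 0.024068 × 0.589 + 0.017 = 0.031176.
u_3 = 0.031176 × 0.589 + 0.017 = 0.035363.

Unemployment rate after three months ≈ 3.54%.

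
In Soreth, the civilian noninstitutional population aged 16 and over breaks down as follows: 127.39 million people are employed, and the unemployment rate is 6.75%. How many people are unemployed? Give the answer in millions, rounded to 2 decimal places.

About 9.22 million are unemployed.

Let U be the number unemployed. The labor force is E + U, and U/(E+U) = 0.0675.
So U = 0.0675 × 127.39 / (1 − 0.0675) = 8.5988 / 0.9325 ≈ 9.22 million.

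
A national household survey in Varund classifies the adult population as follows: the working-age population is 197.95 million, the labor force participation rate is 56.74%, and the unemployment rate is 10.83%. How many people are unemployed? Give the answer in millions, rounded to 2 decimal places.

Labor force = 0.5674 × 197.95 = 112.32 million.
Unemployed = 0.1083 × 112.32 ≈ 12.16 million.

About 12.16 million are unemployed.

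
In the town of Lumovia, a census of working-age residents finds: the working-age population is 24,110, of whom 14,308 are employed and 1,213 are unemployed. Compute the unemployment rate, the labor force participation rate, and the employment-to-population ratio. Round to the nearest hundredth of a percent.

Labor force = employed + unemployed = 14,308 + 1,213 = 15,521.
Unemployment rate = 1,213 / 15,521 = 7.82%.
Labor force participation rate = 15,521 / 24,110 = 64.38%.
Employment-population ratio = 14,308 / 24,110 = 59.34%.

Unemployment rate ≈ 7.82%; labor force participation rate ≈ 64.38%; employment-population ratio ≈ 59.34%.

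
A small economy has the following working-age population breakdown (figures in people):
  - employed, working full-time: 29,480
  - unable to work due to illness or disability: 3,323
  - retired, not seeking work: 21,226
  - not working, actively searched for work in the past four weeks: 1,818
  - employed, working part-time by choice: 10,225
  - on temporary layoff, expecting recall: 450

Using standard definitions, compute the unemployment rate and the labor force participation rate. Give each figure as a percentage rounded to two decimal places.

Unemployment rate ≈ 5.40%; labor force participation rate ≈ 63.10%.

Employed = 29,480 + 10,225 = 39,705.
Unemployed = 1,818 + 450 = 2,268 (jobless and actively searching, or on temporary layoff).
Labor force = 39,705 + 2,268 = 41,973.
Not in labor force = 3,323 + 21,226 = 24,549 (those not working and not actively searching are outside the labor force).
Civilian working-age population = 41,973 + 24,549 = 66,522.
Unemployment rate = 2,268 / 41,973 = 5.40%.
Labor force participation rate = 41,973 / 66,522 = 63.10%.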